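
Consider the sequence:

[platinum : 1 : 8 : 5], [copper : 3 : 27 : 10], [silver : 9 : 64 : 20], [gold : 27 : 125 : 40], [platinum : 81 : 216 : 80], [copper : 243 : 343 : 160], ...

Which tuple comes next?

[silver : 729 : 512 : 320]

Metal: platinum, copper, silver, gold, platinum, copper → silver (repeats platinum → copper → silver → gold).
Second slot — ×3 each step: 1, 3, 9, 27, 81, 243 → 729.
Third slot: 8, 27, 64, 125, 216, 343 → 512 (perfect cubes: 2³, 3³, 4³, …).
Fourth slot: 5, 10, 20, 40, 80, 160 → 320 (×2 each step).
Putting it together: [silver : 729 : 512 : 320].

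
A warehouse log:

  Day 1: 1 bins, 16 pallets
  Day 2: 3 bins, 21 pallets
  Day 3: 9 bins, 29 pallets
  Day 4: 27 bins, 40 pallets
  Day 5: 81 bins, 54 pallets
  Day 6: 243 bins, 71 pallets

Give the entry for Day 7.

729 bins, 91 pallets

Bins goes 1, 3, 9, 27, 81, 243 → 729 (×3 each step).
For the pallets, differences are 5, 8, 11, … (increasing by 3 each time): 16, 21, 29, 40, 54, 71 → 91.
So the next line is 729 bins, 91 pallets.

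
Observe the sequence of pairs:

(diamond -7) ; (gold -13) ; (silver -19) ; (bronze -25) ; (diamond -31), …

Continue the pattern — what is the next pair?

Rank: repeats diamond → gold → silver → bronze; diamond, gold, silver, bronze, diamond → gold.
Second slot: −6 each step, so -7, -13, -19, -25, -31 → -37.
Combining the parts gives (gold -37).

(gold -37)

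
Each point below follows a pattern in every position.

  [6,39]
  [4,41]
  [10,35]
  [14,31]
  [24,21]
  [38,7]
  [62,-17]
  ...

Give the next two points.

First slot: 6, 4, 10, 14, 24, 38, 62 → 100 → 162 (each term is the sum of the two before it).
Second slot: together with the first slot always sums to 45; 39, 41, 35, 31, 21, 7, -17 → -55 → -117.
Putting the parts together: [100,-55] and then [162,-117].

[100,-55], [162,-117]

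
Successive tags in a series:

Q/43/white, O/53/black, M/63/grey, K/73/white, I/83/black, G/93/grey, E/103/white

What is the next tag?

C/113/black

Letter: letters move back 2 places in the alphabet; Q, O, M, K, I, G, E → C.
Second component goes 43, 53, 63, 73, 83, 93, 103 → 113 (+10 each step).
Shade: repeats white → black → grey, so white, black, grey, white, black, grey, white → black.
Combining the parts gives C/113/black.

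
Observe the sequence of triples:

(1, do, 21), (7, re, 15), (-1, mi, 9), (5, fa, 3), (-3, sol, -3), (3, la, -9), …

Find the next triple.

For the first entry, alternating steps +6, −8, +6, −8, …: 1, 7, -1, 5, -3, 3 → -5.
Note: do, re, mi, fa, sol, la → ti (runs through the solfège scale do→ti).
Third entry: −6 each step; 21, 15, 9, 3, -3, -9 → -15.
So the next triple is (-5, ti, -15).

(-5, ti, -15)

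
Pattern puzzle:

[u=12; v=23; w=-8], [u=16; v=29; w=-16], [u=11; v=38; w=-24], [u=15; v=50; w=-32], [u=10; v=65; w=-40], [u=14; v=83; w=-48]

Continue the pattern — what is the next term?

For the u, alternating steps +4, −5, +4, −5, …: 12, 16, 11, 15, 10, 14 → 9.
V: differences are 6, 9, 12, … (increasing by 3 each time), so 23, 29, 38, 50, 65, 83 → 104.
W goes -8, -16, -24, -32, -40, -48 → -56 (−8 each step).
So the next term is [u=9; v=104; w=-56].

[u=9; v=104; w=-56]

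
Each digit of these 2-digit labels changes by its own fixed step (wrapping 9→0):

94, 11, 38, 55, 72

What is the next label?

For the first digit, +2 each step, mod 10: 9, 1, 3, 5, 7 → 9.
Second digit — −3 each step, mod 10: 4, 1, 8, 5, 2 → 9.
Putting it together: 99.

99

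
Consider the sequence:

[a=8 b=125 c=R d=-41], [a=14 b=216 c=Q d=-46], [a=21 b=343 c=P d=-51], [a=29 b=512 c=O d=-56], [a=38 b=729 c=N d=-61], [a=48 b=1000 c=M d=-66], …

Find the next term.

A goes 8, 14, 21, 29, 38, 48 → 59 (differences are 6, 7, 8, … (increasing by 1 each time)).
B — perfect cubes: 5³, 6³, 7³, …: 125, 216, 343, 512, 729, 1000 → 1331.
C: R, Q, P, O, N, M → L (letters move back 1 place in the alphabet).
D goes -41, -46, -51, -56, -61, -66 → -71 (−5 each step).
Putting it together: [a=59 b=1331 c=L d=-71].

[a=59 b=1331 c=L d=-71]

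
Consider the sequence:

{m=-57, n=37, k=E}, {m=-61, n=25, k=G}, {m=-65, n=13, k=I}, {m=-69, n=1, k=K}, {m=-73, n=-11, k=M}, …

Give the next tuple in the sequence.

{m=-77, n=-23, k=O}

M: -57, -61, -65, -69, -73 → -77 (−4 each step).
For the n, −12 each step: 37, 25, 13, 1, -11 → -23.
K: letters move forward 2 places in the alphabet, so E, G, I, K, M → O.
Combining the parts gives {m=-77, n=-23, k=O}.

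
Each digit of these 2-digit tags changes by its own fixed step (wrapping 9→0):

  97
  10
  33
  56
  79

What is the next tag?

First digit goes 9, 1, 3, 5, 7 → 9 (+2 each step, mod 10).
Second digit — +3 each step, mod 10: 7, 0, 3, 6, 9 → 2.
Combining the parts gives 92.

92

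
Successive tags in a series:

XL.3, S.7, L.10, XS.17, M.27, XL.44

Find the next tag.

S.71

Size — repeats XL → S → L → XS → M: XL, S, L, XS, M, XL → S.
For the second component, each term is the sum of the two before it: 3, 7, 10, 17, 27, 44 → 71.
Combining the parts gives S.71.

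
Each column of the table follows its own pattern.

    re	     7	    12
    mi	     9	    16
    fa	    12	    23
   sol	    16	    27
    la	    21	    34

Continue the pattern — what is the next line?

ti  27  38

Note: runs through the solfège scale do→ti, so re, mi, fa, sol, la → ti.
Second component goes 7, 9, 12, 16, 21 → 27 (differences are 2, 3, 4, … (increasing by 1 each time)).
Third component — alternating steps +4, +7, +4, +7, …: 12, 16, 23, 27, 34 → 38.
So the next line is ti  27  38.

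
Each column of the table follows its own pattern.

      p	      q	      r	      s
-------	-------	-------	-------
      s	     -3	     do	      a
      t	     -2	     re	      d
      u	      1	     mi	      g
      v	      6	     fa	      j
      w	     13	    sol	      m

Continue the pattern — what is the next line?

x  22  la  p

Column p: letters move forward 1 place in the alphabet; s, t, u, v, w → x.
Column q: differences are 1, 3, 5, … (increasing by 2 each time); -3, -2, 1, 6, 13 → 22.
Column r — runs through the solfège scale do→ti: do, re, mi, fa, sol → la.
Column s: letters move forward 3 places in the alphabet; a, d, g, j, m → p.
So the next line is x  22  la  p.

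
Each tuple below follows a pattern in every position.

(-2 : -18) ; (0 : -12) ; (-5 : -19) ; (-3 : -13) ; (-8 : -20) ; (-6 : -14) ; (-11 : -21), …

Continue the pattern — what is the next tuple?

(-9 : -15)

First value: alternating steps +2, −5, +2, −5, …; -2, 0, -5, -3, -8, -6, -11 → -9.
Second value — alternating steps +6, −7, +6, −7, …: -18, -12, -19, -13, -20, -14, -21 → -15.
Combining the parts gives (-9 : -15).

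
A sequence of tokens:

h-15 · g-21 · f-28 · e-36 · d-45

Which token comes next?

c-55

Letter — letters move back 1 place in the alphabet: h, g, f, e, d → c.
Second component goes 15, 21, 28, 36, 45 → 55 (differences are 6, 7, 8, … (increasing by 1 each time)).
So the next token is c-55.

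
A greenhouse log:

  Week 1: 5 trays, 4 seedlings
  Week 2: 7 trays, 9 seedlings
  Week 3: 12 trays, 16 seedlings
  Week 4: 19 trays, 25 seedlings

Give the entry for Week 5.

31 trays, 36 seedlings

Trays goes 5, 7, 12, 19 → 31 (each term is the sum of the two before it).
Seedlings: perfect squares: 2², 3², 4², …; 4, 9, 16, 25 → 36.
Putting it together: 31 trays, 36 seedlings.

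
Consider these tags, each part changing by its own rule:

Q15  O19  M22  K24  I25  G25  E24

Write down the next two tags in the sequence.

C22, A19

Letter goes Q, O, M, K, I, G, E → C → A (letters move back 2 places in the alphabet).
Second component: differences are 4, 3, 2, … (decreasing by 1 each time), so 15, 19, 22, 24, 25, 25, 24 → 22 → 19.
So the next two tags are C22 and A19.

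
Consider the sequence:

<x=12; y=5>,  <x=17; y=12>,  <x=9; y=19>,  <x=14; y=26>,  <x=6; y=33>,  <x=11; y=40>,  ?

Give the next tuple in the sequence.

<x=3; y=47>

X goes 12, 17, 9, 14, 6, 11 → 3 (alternating steps +5, −8, +5, −8, …).
Y goes 5, 12, 19, 26, 33, 40 → 47 (+7 each step).
So the next tuple is <x=3; y=47>.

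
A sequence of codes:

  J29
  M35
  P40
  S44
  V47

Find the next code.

Y49

Letter: J, M, P, S, V → Y (letters move forward 3 places in the alphabet).
Second component goes 29, 35, 40, 44, 47 → 49 (differences are 6, 5, 4, … (decreasing by 1 each time)).
Combining the parts gives Y49.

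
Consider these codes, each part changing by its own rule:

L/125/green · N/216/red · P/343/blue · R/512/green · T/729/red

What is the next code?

V/1000/blue

Letter — letters move forward 2 places in the alphabet: L, N, P, R, T → V.
Second component: 125, 216, 343, 512, 729 → 1000 (perfect cubes: 5³, 6³, 7³, …).
Colour goes green, red, blue, green, red → blue (repeats green → red → blue).
So the next code is V/1000/blue.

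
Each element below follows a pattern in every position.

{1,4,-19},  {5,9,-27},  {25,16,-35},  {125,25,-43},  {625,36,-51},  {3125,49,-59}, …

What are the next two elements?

{15625,64,-67}, {78125,81,-75}

First component: ×5 each step; 1, 5, 25, 125, 625, 3125 → 15625 → 78125.
For the second component, perfect squares: 2², 3², 4², …: 4, 9, 16, 25, 36, 49 → 64 → 81.
Third component: −8 each step, so -19, -27, -35, -43, -51, -59 → -67 → -75.
Putting the parts together: {15625,64,-67} and then {78125,81,-75}.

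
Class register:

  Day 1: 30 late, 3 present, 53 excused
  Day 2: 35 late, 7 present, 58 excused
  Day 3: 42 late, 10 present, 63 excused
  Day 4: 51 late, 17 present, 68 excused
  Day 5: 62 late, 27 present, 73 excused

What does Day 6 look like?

75 late, 44 present, 78 excused

Late: differences are 5, 7, 9, … (increasing by 2 each time); 30, 35, 42, 51, 62 → 75.
Present: each term is the sum of the two before it, so 3, 7, 10, 17, 27 → 44.
For the excused, +5 each step: 53, 58, 63, 68, 73 → 78.
So the next record is 75 late, 44 present, 78 excused.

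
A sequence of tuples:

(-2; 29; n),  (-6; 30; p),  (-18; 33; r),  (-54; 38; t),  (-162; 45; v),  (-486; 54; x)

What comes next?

(-1458; 65; z)

First component goes -2, -6, -18, -54, -162, -486 → -1458 (×3 each step).
Second component: 29, 30, 33, 38, 45, 54 → 65 (differences are 1, 3, 5, … (increasing by 2 each time)).
Letter: letters move forward 2 places in the alphabet; n, p, r, t, v, x → z.
Putting it together: (-1458; 65; z).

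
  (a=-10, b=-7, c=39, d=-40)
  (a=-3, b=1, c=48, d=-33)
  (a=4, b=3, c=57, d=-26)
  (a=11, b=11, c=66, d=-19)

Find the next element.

A: -10, -3, 4, 11 → 18 (+7 each step).
B: alternating steps +8, +2, +8, +2, …; -7, 1, 3, 11 → 13.
C goes 39, 48, 57, 66 → 75 (+9 each step).
For the d, +7 each step: -40, -33, -26, -19 → -12.
Combining the parts gives (a=18, b=13, c=75, d=-12).

(a=18, b=13, c=75, d=-12)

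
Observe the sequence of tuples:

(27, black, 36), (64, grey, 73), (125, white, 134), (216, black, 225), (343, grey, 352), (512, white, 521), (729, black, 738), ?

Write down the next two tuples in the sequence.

First entry — perfect cubes: 3³, 4³, 5³, …: 27, 64, 125, 216, 343, 512, 729 → 1000 → 1331.
For the shade, repeats black → grey → white: black, grey, white, black, grey, white, black → grey → white.
Third entry — always 9 more than the first entry: 36, 73, 134, 225, 352, 521, 738 → 1009 → 1340.
Putting the parts together: (1000, grey, 1009) and then (1331, white, 1340).

(1000, grey, 1009), (1331, white, 1340)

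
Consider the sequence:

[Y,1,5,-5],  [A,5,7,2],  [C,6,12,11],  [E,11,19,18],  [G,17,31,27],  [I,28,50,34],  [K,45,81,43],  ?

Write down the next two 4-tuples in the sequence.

Letter: letters move forward 2 places in the alphabet, wrapping Z→A; Y, A, C, E, G, I, K → M → O.
Second part goes 1, 5, 6, 11, 17, 28, 45 → 73 → 118 (each term is the sum of the two before it).
Third part goes 5, 7, 12, 19, 31, 50, 81 → 131 → 212 (each term is the sum of the two before it).
Fourth part: alternating steps +7, +9, +7, +9, …; -5, 2, 11, 18, 27, 34, 43 → 50 → 59.
So the next two 4-tuples are [M,73,131,50] and [O,118,212,59].

[M,73,131,50], [O,118,212,59]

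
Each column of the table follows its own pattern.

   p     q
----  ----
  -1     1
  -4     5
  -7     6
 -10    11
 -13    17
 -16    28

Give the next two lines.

Column p: -1, -4, -7, -10, -13, -16 → -19 → -22 (−3 each step).
Column q goes 1, 5, 6, 11, 17, 28 → 45 → 73 (each term is the sum of the two before it).
Putting the parts together: -19  45 and then -22  73.

-19  45; -22  73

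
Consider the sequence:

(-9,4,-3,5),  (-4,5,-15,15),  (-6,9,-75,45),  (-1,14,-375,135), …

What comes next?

First component — alternating steps +5, −2, +5, −2, …: -9, -4, -6, -1 → -3.
Second component: each term is the sum of the two before it; 4, 5, 9, 14 → 23.
Third component: ×5 each step; -3, -15, -75, -375 → -1875.
Fourth component goes 5, 15, 45, 135 → 405 (×3 each step).
Combining the parts gives (-3,23,-1875,405).

(-3,23,-1875,405)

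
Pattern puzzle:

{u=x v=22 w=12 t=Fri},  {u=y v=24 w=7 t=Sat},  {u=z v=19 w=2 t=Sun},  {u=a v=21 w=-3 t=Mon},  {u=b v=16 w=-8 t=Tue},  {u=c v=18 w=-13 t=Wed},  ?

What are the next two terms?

U: x, y, z, a, b, c → d → e (letters move forward 1 place in the alphabet, wrapping Z→A).
V: 22, 24, 19, 21, 16, 18 → 13 → 15 (alternating steps +2, −5, +2, −5, …).
For the w, −5 each step: 12, 7, 2, -3, -8, -13 → -18 → -23.
T: Fri, Sat, Sun, Mon, Tue, Wed → Thu → Fri (runs through the weekdays Mon→Sun).
So the next two terms are {u=d v=13 w=-18 t=Thu} and {u=e v=15 w=-23 t=Fri}.

{u=d v=13 w=-18 t=Thu}, {u=e v=15 w=-23 t=Fri}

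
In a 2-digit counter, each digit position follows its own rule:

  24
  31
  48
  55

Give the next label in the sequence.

62

First digit: 2, 3, 4, 5 → 6 (+1 each step, mod 10).
Second digit — −3 each step, mod 10: 4, 1, 8, 5 → 2.
So the next label is 62.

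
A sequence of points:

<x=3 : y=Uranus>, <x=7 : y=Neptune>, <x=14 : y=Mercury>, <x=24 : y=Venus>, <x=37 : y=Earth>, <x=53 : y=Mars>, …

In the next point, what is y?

Y: runs through the planets Mercury→Neptune, so Uranus, Neptune, Mercury, Venus, Earth, Mars → Jupiter.

Jupiter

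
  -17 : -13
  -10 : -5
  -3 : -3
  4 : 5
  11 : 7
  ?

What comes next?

18 : 15

First entry — +7 each step: -17, -10, -3, 4, 11 → 18.
For the second entry, alternating steps +8, +2, +8, +2, …: -13, -5, -3, 5, 7 → 15.
So the next point is 18 : 15.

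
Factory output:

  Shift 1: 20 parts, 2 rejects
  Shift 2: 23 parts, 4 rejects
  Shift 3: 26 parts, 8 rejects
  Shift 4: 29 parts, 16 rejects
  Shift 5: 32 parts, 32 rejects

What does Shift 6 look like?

35 parts, 64 rejects

Parts: +3 each step; 20, 23, 26, 29, 32 → 35.
Rejects: ×2 each step, so 2, 4, 8, 16, 32 → 64.
Putting it together: 35 parts, 64 rejects.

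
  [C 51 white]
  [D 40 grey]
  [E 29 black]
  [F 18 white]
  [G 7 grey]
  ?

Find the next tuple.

Letter: letters move forward 1 place in the alphabet, so C, D, E, F, G → H.
Second part: 51, 40, 29, 18, 7 → -4 (−11 each step).
Shade: repeats white → grey → black, so white, grey, black, white, grey → black.
So the next tuple is [H -4 black].

[H -4 black]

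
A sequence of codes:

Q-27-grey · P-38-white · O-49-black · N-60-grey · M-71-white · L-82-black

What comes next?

K-93-grey

For the letter, letters move back 1 place in the alphabet: Q, P, O, N, M, L → K.
For the second component, +11 each step: 27, 38, 49, 60, 71, 82 → 93.
For the shade, repeats grey → white → black: grey, white, black, grey, white, black → grey.
Putting it together: K-93-grey.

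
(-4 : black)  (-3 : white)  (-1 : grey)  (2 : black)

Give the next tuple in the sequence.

First component: differences are 1, 2, 3, … (increasing by 1 each time); -4, -3, -1, 2 → 6.
Shade: black, white, grey, black → white (repeats black → white → grey).
Putting it together: (6 : white).

(6 : white)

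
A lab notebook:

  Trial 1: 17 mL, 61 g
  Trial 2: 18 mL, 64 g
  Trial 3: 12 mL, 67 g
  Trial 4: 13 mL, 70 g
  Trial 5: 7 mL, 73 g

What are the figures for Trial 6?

ML: alternating steps +1, −6, +1, −6, …, so 17, 18, 12, 13, 7 → 8.
For the g, +3 each step: 61, 64, 67, 70, 73 → 76.
Combining the parts gives 8 mL, 76 g.

8 mL, 76 g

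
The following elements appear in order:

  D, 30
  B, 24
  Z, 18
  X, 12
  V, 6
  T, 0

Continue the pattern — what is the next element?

R, -6

Letter: letters move back 2 places in the alphabet, wrapping A→Z, so D, B, Z, X, V, T → R.
Second value — −6 each step: 30, 24, 18, 12, 6, 0 → -6.
So the next element is R, -6.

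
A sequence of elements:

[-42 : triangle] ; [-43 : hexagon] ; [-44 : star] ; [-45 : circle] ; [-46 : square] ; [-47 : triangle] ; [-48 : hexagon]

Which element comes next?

First slot: −1 each step; -42, -43, -44, -45, -46, -47, -48 → -49.
Shape: repeats triangle → hexagon → star → circle → square, so triangle, hexagon, star, circle, square, triangle, hexagon → star.
Putting it together: [-49 : star].

[-49 : star]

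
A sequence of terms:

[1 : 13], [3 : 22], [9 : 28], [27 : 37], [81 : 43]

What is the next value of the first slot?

243

First slot: ×3 each step; 1, 3, 9, 27, 81 → 243.
Second slot: 13, 22, 28, 37, 43 → 52 (alternating steps +9, +6, +9, +6, …).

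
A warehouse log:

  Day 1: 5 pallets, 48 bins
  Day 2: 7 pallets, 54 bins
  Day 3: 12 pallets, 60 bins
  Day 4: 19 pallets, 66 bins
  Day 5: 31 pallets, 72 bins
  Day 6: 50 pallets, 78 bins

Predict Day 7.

81 pallets, 84 bins

Pallets: each term is the sum of the two before it, so 5, 7, 12, 19, 31, 50 → 81.
Bins — +6 each step: 48, 54, 60, 66, 72, 78 → 84.
So the next line is 81 pallets, 84 bins.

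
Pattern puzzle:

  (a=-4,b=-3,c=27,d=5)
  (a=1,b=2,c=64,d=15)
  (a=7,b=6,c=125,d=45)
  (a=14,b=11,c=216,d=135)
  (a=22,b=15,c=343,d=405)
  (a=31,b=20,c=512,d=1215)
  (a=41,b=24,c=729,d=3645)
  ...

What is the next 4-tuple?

(a=52,b=29,c=1000,d=10935)

A goes -4, 1, 7, 14, 22, 31, 41 → 52 (differences are 5, 6, 7, … (increasing by 1 each time)).
B — alternating steps +5, +4, +5, +4, …: -3, 2, 6, 11, 15, 20, 24 → 29.
C: perfect cubes: 3³, 4³, 5³, …, so 27, 64, 125, 216, 343, 512, 729 → 1000.
D: ×3 each step; 5, 15, 45, 135, 405, 1215, 3645 → 10935.
Putting it together: (a=52,b=29,c=1000,d=10935).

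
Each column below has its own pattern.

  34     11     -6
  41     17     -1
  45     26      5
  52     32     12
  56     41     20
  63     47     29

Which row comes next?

67  56  39

First component: alternating steps +7, +4, +7, +4, …, so 34, 41, 45, 52, 56, 63 → 67.
Second component: alternating steps +6, +9, +6, +9, …, so 11, 17, 26, 32, 41, 47 → 56.
Third component: differences are 5, 6, 7, … (increasing by 1 each time); -6, -1, 5, 12, 20, 29 → 39.
So the next row is 67  56  39.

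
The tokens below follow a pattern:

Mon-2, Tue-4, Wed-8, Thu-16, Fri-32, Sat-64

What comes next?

Sun-128

Day: Mon, Tue, Wed, Thu, Fri, Sat → Sun (runs through the weekdays Mon→Sun).
For the second component, ×2 each step: 2, 4, 8, 16, 32, 64 → 128.
Putting it together: Sun-128.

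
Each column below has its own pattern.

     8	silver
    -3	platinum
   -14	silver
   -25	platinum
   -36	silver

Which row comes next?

First component: −11 each step; 8, -3, -14, -25, -36 → -47.
For the metal, alternates silver ↔ platinum: silver, platinum, silver, platinum, silver → platinum.
Combining the parts gives -47  platinum.

-47  platinum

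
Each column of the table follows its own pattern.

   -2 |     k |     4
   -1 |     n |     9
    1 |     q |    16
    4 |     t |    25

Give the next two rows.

8  w  36; 13  z  49

For the first component, differences are 1, 2, 3, … (increasing by 1 each time): -2, -1, 1, 4 → 8 → 13.
Letter: letters move forward 3 places in the alphabet; k, n, q, t → w → z.
Third component: perfect squares: 2², 3², 4², …, so 4, 9, 16, 25 → 36 → 49.
So the next two rows are 8  w  36 and 13  z  49.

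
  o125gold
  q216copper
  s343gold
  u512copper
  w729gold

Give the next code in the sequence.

y1000copper

Letter — letters move forward 2 places in the alphabet: o, q, s, u, w → y.
Second component: perfect cubes: 5³, 6³, 7³, …; 125, 216, 343, 512, 729 → 1000.
Metal: alternates gold ↔ copper; gold, copper, gold, copper, gold → copper.
Combining the parts gives y1000copper.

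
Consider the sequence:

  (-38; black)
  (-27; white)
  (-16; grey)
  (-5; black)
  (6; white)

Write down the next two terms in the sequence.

(17; grey), (28; black)

First component: +11 each step; -38, -27, -16, -5, 6 → 17 → 28.
Shade: black, white, grey, black, white → grey → black (repeats black → white → grey).
So the next two terms are (17; grey) and (28; black).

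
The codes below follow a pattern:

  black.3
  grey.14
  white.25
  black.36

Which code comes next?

grey.47

Shade goes black, grey, white, black → grey (repeats black → grey → white).
Second component: 3, 14, 25, 36 → 47 (+11 each step).
Putting it together: grey.47.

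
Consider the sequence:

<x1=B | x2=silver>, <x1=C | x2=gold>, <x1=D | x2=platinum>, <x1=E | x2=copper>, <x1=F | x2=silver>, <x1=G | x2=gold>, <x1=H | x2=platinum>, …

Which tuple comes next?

<x1=I | x2=copper>

X1 goes B, C, D, E, F, G, H → I (letters move forward 1 place in the alphabet).
X2: repeats silver → gold → platinum → copper; silver, gold, platinum, copper, silver, gold, platinum → copper.
Putting it together: <x1=I | x2=copper>.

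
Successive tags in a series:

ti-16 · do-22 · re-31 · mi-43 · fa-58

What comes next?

sol-76

Note goes ti, do, re, mi, fa → sol (runs through the solfège scale do→ti).
Second component: differences are 6, 9, 12, … (increasing by 3 each time); 16, 22, 31, 43, 58 → 76.
Combining the parts gives sol-76.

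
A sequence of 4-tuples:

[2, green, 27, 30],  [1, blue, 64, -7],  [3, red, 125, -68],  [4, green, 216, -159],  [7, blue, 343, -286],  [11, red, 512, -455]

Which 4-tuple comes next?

[18, green, 729, -672]

First component: each term is the sum of the two before it; 2, 1, 3, 4, 7, 11 → 18.
Colour: repeats green → blue → red, so green, blue, red, green, blue, red → green.
Third component: perfect cubes: 3³, 4³, 5³, …; 27, 64, 125, 216, 343, 512 → 729.
Fourth component: together with the third component always sums to 57; 30, -7, -68, -159, -286, -455 → -672.
Putting it together: [18, green, 729, -672].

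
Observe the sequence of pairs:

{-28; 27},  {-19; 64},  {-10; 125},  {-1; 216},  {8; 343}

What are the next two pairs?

{17; 512}, {26; 729}

First coordinate: -28, -19, -10, -1, 8 → 17 → 26 (+9 each step).
Second coordinate: perfect cubes: 3³, 4³, 5³, …; 27, 64, 125, 216, 343 → 512 → 729.
So the next two pairs are {17; 512} and {26; 729}.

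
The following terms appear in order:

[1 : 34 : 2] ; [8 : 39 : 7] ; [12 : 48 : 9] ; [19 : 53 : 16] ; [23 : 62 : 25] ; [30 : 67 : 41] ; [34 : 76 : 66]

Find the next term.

[41 : 81 : 107]

For the first part, alternating steps +7, +4, +7, +4, …: 1, 8, 12, 19, 23, 30, 34 → 41.
Second part: 34, 39, 48, 53, 62, 67, 76 → 81 (alternating steps +5, +9, +5, +9, …).
Third part goes 2, 7, 9, 16, 25, 41, 66 → 107 (each term is the sum of the two before it).
Combining the parts gives [41 : 81 : 107].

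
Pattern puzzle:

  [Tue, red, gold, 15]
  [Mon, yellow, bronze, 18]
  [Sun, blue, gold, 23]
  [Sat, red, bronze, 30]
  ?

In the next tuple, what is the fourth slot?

39

Fourth slot — differences are 3, 5, 7, … (increasing by 2 each time): 15, 18, 23, 30 → 39.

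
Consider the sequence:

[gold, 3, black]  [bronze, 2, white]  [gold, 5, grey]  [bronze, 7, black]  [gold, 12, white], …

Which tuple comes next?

[bronze, 19, grey]

Rank: gold, bronze, gold, bronze, gold → bronze (alternates gold ↔ bronze).
Second part: each term is the sum of the two before it, so 3, 2, 5, 7, 12 → 19.
Shade: black, white, grey, black, white → grey (repeats black → white → grey).
Putting it together: [bronze, 19, grey].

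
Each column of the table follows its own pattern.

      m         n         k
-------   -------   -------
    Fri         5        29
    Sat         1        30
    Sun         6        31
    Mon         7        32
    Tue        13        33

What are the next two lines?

Wed  20  34; Thu  33  35

Column m: runs through the weekdays Mon→Sun, so Fri, Sat, Sun, Mon, Tue → Wed → Thu.
Column n: each term is the sum of the two before it; 5, 1, 6, 7, 13 → 20 → 33.
Column k: +1 each step, so 29, 30, 31, 32, 33 → 34 → 35.
So the next two lines are Wed  20  34 and Thu  33  35.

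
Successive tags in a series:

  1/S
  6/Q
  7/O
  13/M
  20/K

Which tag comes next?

First component goes 1, 6, 7, 13, 20 → 33 (each term is the sum of the two before it).
Letter goes S, Q, O, M, K → I (letters move back 2 places in the alphabet).
Putting it together: 33/I.

33/I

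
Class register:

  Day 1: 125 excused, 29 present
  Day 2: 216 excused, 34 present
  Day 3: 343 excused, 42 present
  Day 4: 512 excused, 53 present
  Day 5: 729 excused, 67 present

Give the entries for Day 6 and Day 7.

1000 excused, 84 present; 1331 excused, 104 present

Excused: perfect cubes: 5³, 6³, 7³, …, so 125, 216, 343, 512, 729 → 1000 → 1331.
Present goes 29, 34, 42, 53, 67 → 84 → 104 (differences are 5, 8, 11, … (increasing by 3 each time)).
Putting the parts together: 1000 excused, 84 present and then 1331 excused, 104 present.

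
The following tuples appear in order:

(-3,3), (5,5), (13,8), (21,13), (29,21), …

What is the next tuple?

First slot — +8 each step: -3, 5, 13, 21, 29 → 37.
Second slot goes 3, 5, 8, 13, 21 → 34 (each term is the sum of the two before it).
Putting it together: (37,34).

(37,34)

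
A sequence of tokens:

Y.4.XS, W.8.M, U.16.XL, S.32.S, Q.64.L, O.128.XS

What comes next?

M.256.M

Letter goes Y, W, U, S, Q, O → M (letters move back 2 places in the alphabet).
Second component: ×2 each step, so 4, 8, 16, 32, 64, 128 → 256.
Size: XS, M, XL, S, L, XS → M (repeats XS → M → XL → S → L).
Combining the parts gives M.256.M.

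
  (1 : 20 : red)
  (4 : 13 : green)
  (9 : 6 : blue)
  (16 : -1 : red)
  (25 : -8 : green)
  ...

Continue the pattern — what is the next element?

(36 : -15 : blue)

First entry: 1, 4, 9, 16, 25 → 36 (perfect squares: 1², 2², 3², …).
Second entry: −7 each step; 20, 13, 6, -1, -8 → -15.
Colour — repeats red → green → blue: red, green, blue, red, green → blue.
So the next element is (36 : -15 : blue).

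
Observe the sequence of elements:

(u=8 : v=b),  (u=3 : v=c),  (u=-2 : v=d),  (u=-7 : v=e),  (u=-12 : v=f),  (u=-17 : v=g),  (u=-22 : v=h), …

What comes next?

U: 8, 3, -2, -7, -12, -17, -22 → -27 (−5 each step).
For the v, letters move forward 1 place in the alphabet: b, c, d, e, f, g, h → i.
Combining the parts gives (u=-27 : v=i).

(u=-27 : v=i)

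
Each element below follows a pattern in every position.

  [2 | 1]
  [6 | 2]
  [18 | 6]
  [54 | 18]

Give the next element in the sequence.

First entry — ×3 each step: 2, 6, 18, 54 → 162.
For the second entry, always the previous value of the first entry: 1, 2, 6, 18 → 54.
Putting it together: [162 | 54].

[162 | 54]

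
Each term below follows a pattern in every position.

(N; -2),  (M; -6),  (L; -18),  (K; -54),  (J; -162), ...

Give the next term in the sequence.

Letter — letters move back 1 place in the alphabet: N, M, L, K, J → I.
Second slot: -2, -6, -18, -54, -162 → -486 (×3 each step).
So the next term is (I; -486).

(I; -486)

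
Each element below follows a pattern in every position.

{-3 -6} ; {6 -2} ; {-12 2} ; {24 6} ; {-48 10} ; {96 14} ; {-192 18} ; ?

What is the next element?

First entry — ×(-2) each step: -3, 6, -12, 24, -48, 96, -192 → 384.
Second entry: +4 each step; -6, -2, 2, 6, 10, 14, 18 → 22.
So the next element is {384 22}.

{384 22}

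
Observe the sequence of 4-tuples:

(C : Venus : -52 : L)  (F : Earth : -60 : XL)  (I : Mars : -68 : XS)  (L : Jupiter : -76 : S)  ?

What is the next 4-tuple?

Letter: C, F, I, L → O (letters move forward 3 places in the alphabet).
Planet: Venus, Earth, Mars, Jupiter → Saturn (runs through the planets Mercury→Neptune).
Third slot: -52, -60, -68, -76 → -84 (−8 each step).
For the size, runs through clothing sizes XS→XL: L, XL, XS, S → M.
Combining the parts gives (O : Saturn : -84 : M).

(O : Saturn : -84 : M)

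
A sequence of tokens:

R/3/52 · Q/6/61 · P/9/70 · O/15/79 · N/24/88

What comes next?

Letter: letters move back 1 place in the alphabet; R, Q, P, O, N → M.
Second component: each term is the sum of the two before it; 3, 6, 9, 15, 24 → 39.
Third component: 52, 61, 70, 79, 88 → 97 (+9 each step).
So the next token is M/39/97.

M/39/97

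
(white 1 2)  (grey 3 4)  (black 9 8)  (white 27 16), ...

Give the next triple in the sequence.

(grey 81 32)

For the shade, repeats white → grey → black: white, grey, black, white → grey.
Second value: 1, 3, 9, 27 → 81 (×3 each step).
Third value goes 2, 4, 8, 16 → 32 (×2 each step).
So the next triple is (grey 81 32).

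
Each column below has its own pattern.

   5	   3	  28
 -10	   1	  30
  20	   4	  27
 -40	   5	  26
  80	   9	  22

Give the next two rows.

-160  14  17; 320  23  8

For the first component, ×(-2) each step: 5, -10, 20, -40, 80 → -160 → 320.
Second component: each term is the sum of the two before it, so 3, 1, 4, 5, 9 → 14 → 23.
Third component: 28, 30, 27, 26, 22 → 17 → 8 (together with the second component always sums to 31).
So the next two rows are -160  14  17 and 320  23  8.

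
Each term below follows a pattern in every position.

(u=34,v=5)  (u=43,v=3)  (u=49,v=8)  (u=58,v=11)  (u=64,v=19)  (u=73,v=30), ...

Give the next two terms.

U: alternating steps +9, +6, +9, +6, …, so 34, 43, 49, 58, 64, 73 → 79 → 88.
V: each term is the sum of the two before it; 5, 3, 8, 11, 19, 30 → 49 → 79.
Putting the parts together: (u=79,v=49) and then (u=88,v=79).

(u=79,v=49), (u=88,v=79)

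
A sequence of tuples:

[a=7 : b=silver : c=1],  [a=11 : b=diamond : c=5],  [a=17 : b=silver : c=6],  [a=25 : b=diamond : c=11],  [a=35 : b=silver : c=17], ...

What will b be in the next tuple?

diamond

B: silver, diamond, silver, diamond, silver → diamond (alternates silver ↔ diamond).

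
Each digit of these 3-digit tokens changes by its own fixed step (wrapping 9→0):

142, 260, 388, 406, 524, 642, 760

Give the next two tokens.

First digit goes 1, 2, 3, 4, 5, 6, 7 → 8 → 9 (+1 each step, mod 10).
Second digit — +2 each step, mod 10: 4, 6, 8, 0, 2, 4, 6 → 8 → 0.
Third digit goes 2, 0, 8, 6, 4, 2, 0 → 8 → 6 (−2 each step, mod 10).
So the next two tokens are 888 and 906.

888, 906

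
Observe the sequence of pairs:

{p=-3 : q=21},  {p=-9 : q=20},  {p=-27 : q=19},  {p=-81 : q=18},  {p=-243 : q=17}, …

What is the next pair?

{p=-729 : q=16}

P: ×3 each step, so -3, -9, -27, -81, -243 → -729.
Q — −1 each step: 21, 20, 19, 18, 17 → 16.
Combining the parts gives {p=-729 : q=16}.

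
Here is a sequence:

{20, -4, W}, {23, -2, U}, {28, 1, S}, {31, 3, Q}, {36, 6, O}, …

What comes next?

{39, 8, M}

First entry: alternating steps +3, +5, +3, +5, …, so 20, 23, 28, 31, 36 → 39.
Second entry: alternating steps +2, +3, +2, +3, …, so -4, -2, 1, 3, 6 → 8.
Letter — letters move back 2 places in the alphabet: W, U, S, Q, O → M.
Putting it together: {39, 8, M}.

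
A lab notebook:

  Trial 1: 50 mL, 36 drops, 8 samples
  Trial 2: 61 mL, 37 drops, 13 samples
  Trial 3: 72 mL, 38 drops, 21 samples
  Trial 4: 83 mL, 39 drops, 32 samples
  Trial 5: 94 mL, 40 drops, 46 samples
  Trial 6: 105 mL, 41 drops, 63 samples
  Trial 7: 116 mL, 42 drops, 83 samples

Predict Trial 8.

127 mL, 43 drops, 106 samples

ML: 50, 61, 72, 83, 94, 105, 116 → 127 (+11 each step).
For the drops, +1 each step: 36, 37, 38, 39, 40, 41, 42 → 43.
Samples — differences are 5, 8, 11, … (increasing by 3 each time): 8, 13, 21, 32, 46, 63, 83 → 106.
So the next record is 127 mL, 43 drops, 106 samples.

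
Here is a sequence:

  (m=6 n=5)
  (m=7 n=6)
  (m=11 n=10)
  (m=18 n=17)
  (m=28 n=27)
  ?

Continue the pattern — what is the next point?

M: 6, 7, 11, 18, 28 → 41 (differences are 1, 4, 7, … (increasing by 3 each time)).
N goes 5, 6, 10, 17, 27 → 40 (always 1 less than the m).
So the next point is (m=41 n=40).

(m=41 n=40)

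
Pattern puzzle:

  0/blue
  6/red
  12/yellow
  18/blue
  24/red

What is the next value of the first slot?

30

First slot: +6 each step, so 0, 6, 12, 18, 24 → 30.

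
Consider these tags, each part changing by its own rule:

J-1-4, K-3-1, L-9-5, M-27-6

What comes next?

Letter goes J, K, L, M → N (letters move forward 1 place in the alphabet).
Second component: ×3 each step; 1, 3, 9, 27 → 81.
Third component — each term is the sum of the two before it: 4, 1, 5, 6 → 11.
Putting it together: N-81-11.

N-81-11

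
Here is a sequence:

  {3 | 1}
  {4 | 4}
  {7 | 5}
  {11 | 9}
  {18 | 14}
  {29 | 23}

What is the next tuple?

{47 | 37}

First part: each term is the sum of the two before it, so 3, 4, 7, 11, 18, 29 → 47.
For the second part, each term is the sum of the two before it: 1, 4, 5, 9, 14, 23 → 37.
Putting it together: {47 | 37}.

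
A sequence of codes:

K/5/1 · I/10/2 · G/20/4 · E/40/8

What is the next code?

For the letter, letters move back 2 places in the alphabet: K, I, G, E → C.
Second component — ×2 each step: 5, 10, 20, 40 → 80.
Third component — ×2 each step: 1, 2, 4, 8 → 16.
Combining the parts gives C/80/16.

C/80/16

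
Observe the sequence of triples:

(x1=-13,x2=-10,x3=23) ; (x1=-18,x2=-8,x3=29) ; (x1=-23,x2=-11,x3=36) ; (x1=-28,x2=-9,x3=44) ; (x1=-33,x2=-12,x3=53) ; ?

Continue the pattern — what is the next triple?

(x1=-38,x2=-10,x3=63)

X1: −5 each step, so -13, -18, -23, -28, -33 → -38.
X2: alternating steps +2, −3, +2, −3, …, so -10, -8, -11, -9, -12 → -10.
X3 — differences are 6, 7, 8, … (increasing by 1 each time): 23, 29, 36, 44, 53 → 63.
Combining the parts gives (x1=-38,x2=-10,x3=63).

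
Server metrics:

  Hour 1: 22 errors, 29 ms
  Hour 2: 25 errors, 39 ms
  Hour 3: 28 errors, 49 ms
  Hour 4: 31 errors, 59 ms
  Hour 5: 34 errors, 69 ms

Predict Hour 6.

Errors: +3 each step; 22, 25, 28, 31, 34 → 37.
Ms — +10 each step: 29, 39, 49, 59, 69 → 79.
Putting it together: 37 errors, 79 ms.

37 errors, 79 ms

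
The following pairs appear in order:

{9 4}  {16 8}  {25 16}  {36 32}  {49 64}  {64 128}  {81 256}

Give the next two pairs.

{100 512}, {121 1024}

First component: perfect squares: 3², 4², 5², …; 9, 16, 25, 36, 49, 64, 81 → 100 → 121.
Second component: 4, 8, 16, 32, 64, 128, 256 → 512 → 1024 (×2 each step).
So the next two pairs are {100 512} and {121 1024}.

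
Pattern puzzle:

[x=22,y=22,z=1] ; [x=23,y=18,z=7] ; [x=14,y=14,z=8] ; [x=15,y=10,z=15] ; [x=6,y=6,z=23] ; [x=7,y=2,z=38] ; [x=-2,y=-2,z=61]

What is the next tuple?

[x=-1,y=-6,z=99]

X: alternating steps +1, −9, +1, −9, …; 22, 23, 14, 15, 6, 7, -2 → -1.
Y: 22, 18, 14, 10, 6, 2, -2 → -6 (−4 each step).
Z: 1, 7, 8, 15, 23, 38, 61 → 99 (each term is the sum of the two before it).
Putting it together: [x=-1,y=-6,z=99].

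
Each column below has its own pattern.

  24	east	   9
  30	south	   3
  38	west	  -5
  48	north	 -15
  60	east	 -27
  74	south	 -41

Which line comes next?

First component: differences are 6, 8, 10, … (increasing by 2 each time); 24, 30, 38, 48, 60, 74 → 90.
Direction — repeats east → south → west → north: east, south, west, north, east, south → west.
For the third component, together with the first component always sums to 33: 9, 3, -5, -15, -27, -41 → -57.
So the next line is 90  west  -57.

90  west  -57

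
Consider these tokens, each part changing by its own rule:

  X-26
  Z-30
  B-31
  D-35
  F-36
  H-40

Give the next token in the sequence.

Letter goes X, Z, B, D, F, H → J (letters move forward 2 places in the alphabet, wrapping Z→A).
For the second component, alternating steps +4, +1, +4, +1, …: 26, 30, 31, 35, 36, 40 → 41.
Combining the parts gives J-41.

J-41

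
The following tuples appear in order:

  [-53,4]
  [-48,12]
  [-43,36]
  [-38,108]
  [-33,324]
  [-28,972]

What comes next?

[-23,2916]

First slot — +5 each step: -53, -48, -43, -38, -33, -28 → -23.
Second slot — ×3 each step: 4, 12, 36, 108, 324, 972 → 2916.
Putting it together: [-23,2916].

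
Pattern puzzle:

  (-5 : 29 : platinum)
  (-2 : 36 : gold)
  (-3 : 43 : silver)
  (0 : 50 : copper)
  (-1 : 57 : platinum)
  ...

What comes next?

For the first value, alternating steps +3, −1, +3, −1, …: -5, -2, -3, 0, -1 → 2.
Second value — +7 each step: 29, 36, 43, 50, 57 → 64.
Metal: repeats platinum → gold → silver → copper; platinum, gold, silver, copper, platinum → gold.
Putting it together: (2 : 64 : gold).

(2 : 64 : gold)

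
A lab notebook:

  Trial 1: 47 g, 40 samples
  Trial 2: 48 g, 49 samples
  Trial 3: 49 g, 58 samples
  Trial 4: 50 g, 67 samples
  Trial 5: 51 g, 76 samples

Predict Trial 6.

52 g, 85 samples

For the g, +1 each step: 47, 48, 49, 50, 51 → 52.
Samples: 40, 49, 58, 67, 76 → 85 (+9 each step).
So the next line is 52 g, 85 samples.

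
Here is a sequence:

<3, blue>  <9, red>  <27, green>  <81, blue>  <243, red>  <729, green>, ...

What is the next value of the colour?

First slot — ×3 each step: 3, 9, 27, 81, 243, 729 → 2187.
For the colour, repeats blue → red → green: blue, red, green, blue, red, green → blue.

blue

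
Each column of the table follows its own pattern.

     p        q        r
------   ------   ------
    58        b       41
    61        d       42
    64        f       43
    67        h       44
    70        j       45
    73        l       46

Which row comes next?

76  n  47

For the column p, +3 each step: 58, 61, 64, 67, 70, 73 → 76.
Column q: letters move forward 2 places in the alphabet, so b, d, f, h, j, l → n.
For the column r, +1 each step: 41, 42, 43, 44, 45, 46 → 47.
Putting it together: 76  n  47.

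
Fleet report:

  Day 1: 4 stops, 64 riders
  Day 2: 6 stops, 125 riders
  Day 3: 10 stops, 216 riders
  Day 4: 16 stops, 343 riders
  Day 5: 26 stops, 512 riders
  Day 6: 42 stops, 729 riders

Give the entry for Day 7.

68 stops, 1000 riders

For the stops, each term is the sum of the two before it: 4, 6, 10, 16, 26, 42 → 68.
Riders: 64, 125, 216, 343, 512, 729 → 1000 (perfect cubes: 4³, 5³, 6³, …).
So the next line is 68 stops, 1000 riders.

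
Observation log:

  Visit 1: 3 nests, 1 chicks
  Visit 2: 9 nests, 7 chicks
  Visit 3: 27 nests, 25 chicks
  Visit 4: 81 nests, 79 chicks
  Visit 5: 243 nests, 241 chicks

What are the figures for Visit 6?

729 nests, 727 chicks

Nests — ×3 each step: 3, 9, 27, 81, 243 → 729.
Chicks: always 2 less than the nests, so 1, 7, 25, 79, 241 → 727.
So the next record is 729 nests, 727 chicks.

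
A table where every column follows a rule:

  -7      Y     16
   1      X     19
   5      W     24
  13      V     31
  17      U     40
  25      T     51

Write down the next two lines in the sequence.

First component: alternating steps +8, +4, +8, +4, …, so -7, 1, 5, 13, 17, 25 → 29 → 37.
Letter: letters move back 1 place in the alphabet, so Y, X, W, V, U, T → S → R.
Third component: differences are 3, 5, 7, … (increasing by 2 each time), so 16, 19, 24, 31, 40, 51 → 64 → 79.
Putting the parts together: 29  S  64 and then 37  R  79.

29  S  64; 37  R  79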